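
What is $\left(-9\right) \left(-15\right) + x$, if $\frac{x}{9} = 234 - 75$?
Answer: $1566$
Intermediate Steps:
$x = 1431$ ($x = 9 \left(234 - 75\right) = 9 \cdot 159 = 1431$)
$\left(-9\right) \left(-15\right) + x = \left(-9\right) \left(-15\right) + 1431 = 135 + 1431 = 1566$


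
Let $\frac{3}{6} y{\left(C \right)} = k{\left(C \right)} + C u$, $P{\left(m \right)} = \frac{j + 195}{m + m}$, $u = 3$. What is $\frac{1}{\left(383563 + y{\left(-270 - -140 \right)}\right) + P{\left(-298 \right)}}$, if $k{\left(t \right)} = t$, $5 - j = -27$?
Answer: $\frac{596}{227983481} \approx 2.6142 \cdot 10^{-6}$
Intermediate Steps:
$j = 32$ ($j = 5 - -27 = 5 + 27 = 32$)
$P{\left(m \right)} = \frac{227}{2 m}$ ($P{\left(m \right)} = \frac{32 + 195}{m + m} = \frac{227}{2 m}$)
$y{\left(C \right)} = 8 C$ ($y{\left(C \right)} = 2 \left(C + C 3\right) = 2 \left(C + 3 C\right) = 2 \cdot 4 C = 8 C$)
$\frac{1}{\left(383563 + y{\left(-270 - -140 \right)}\right) + P{\left(-298 \right)}} = \frac{1}{\left(383563 + 8 \left(-270 - -140\right)\right) + \frac{227}{2 \left(-298\right)}} = \frac{1}{\left(383563 + 8 \left(-270 + 140\right)\right) + \frac{227}{2} \left(- \frac{1}{298}\right)} = \frac{1}{\left(383563 + 8 \left(-130\right)\right) - \frac{227}{596}} = \frac{1}{\left(383563 - 1040\right) - \frac{227}{596}} = \frac{1}{382523 - \frac{227}{596}} = \frac{1}{\frac{227983481}{596}} = \frac{596}{227983481}$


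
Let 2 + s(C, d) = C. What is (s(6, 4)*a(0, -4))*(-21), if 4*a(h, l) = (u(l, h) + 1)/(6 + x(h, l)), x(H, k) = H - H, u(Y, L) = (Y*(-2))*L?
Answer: -7/2 ≈ -3.5000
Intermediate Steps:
u(Y, L) = -2*L*Y (u(Y, L) = (-2*Y)*L = -2*L*Y)
s(C, d) = -2 + C
x(H, k) = 0
a(h, l) = 1/24 - h*l/12 (a(h, l) = ((-2*h*l + 1)/(6 + 0))/4 = ((1 - 2*h*l)/6)/4 = ((1 - 2*h*l)*(⅙))/4 = (⅙ - h*l/3)/4 = 1/24 - h*l/12)
(s(6, 4)*a(0, -4))*(-21) = ((-2 + 6)*(1/24 - 1/12*0*(-4)))*(-21) = (4*(1/24 + 0))*(-21) = (4*(1/24))*(-21) = (⅙)*(-21) = -7/2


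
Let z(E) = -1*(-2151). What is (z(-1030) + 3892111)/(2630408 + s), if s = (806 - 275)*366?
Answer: 1947131/1412377 ≈ 1.3786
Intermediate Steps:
s = 194346 (s = 531*366 = 194346)
z(E) = 2151
(z(-1030) + 3892111)/(2630408 + s) = (2151 + 3892111)/(2630408 + 194346) = 3894262/2824754 = 3894262*(1/2824754) = 1947131/1412377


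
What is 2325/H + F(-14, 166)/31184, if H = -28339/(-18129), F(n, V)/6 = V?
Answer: 328607871711/220930844 ≈ 1487.4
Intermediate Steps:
F(n, V) = 6*V
H = 28339/18129 (H = -28339*(-1/18129) = 28339/18129 ≈ 1.5632)
2325/H + F(-14, 166)/31184 = 2325/(28339/18129) + (6*166)/31184 = 2325*(18129/28339) + 996*(1/31184) = 42149925/28339 + 249/7796 = 328607871711/220930844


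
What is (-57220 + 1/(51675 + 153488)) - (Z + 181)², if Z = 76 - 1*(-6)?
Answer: -25930346406/205163 ≈ -1.2639e+5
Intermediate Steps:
Z = 82 (Z = 76 + 6 = 82)
(-57220 + 1/(51675 + 153488)) - (Z + 181)² = (-57220 + 1/(51675 + 153488)) - (82 + 181)² = (-57220 + 1/205163) - 1*263² = (-57220 + 1/205163) - 1*69169 = -11739426859/205163 - 69169 = -25930346406/205163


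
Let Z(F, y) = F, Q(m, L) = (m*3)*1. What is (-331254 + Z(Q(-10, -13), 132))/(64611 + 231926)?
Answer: -331284/296537 ≈ -1.1172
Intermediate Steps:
Q(m, L) = 3*m (Q(m, L) = (3*m)*1 = 3*m)
(-331254 + Z(Q(-10, -13), 132))/(64611 + 231926) = (-331254 + 3*(-10))/(64611 + 231926) = (-331254 - 30)/296537 = -331284*1/296537 = -331284/296537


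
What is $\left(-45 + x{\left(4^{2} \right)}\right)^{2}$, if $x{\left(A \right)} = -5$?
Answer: $2500$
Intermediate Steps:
$\left(-45 + x{\left(4^{2} \right)}\right)^{2} = \left(-45 - 5\right)^{2} = \left(-50\right)^{2} = 2500$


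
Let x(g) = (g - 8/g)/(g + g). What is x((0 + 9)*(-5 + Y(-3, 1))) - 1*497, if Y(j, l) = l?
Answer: -160867/324 ≈ -496.50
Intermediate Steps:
x(g) = (g - 8/g)/(2*g) (x(g) = (g - 8/g)/((2*g)) = (g - 8/g)*(1/(2*g)) = (g - 8/g)/(2*g))
x((0 + 9)*(-5 + Y(-3, 1))) - 1*497 = (½ - 4*1/((0 + 9)²*(-5 + 1)²)) - 1*497 = (½ - 4/(9*(-4))²) - 497 = (½ - 4/(-36)²) - 497 = (½ - 4*1/1296) - 497 = (½ - 1/324) - 497 = 161/324 - 497 = -160867/324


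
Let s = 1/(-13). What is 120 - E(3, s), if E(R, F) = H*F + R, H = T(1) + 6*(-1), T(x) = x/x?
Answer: 1516/13 ≈ 116.62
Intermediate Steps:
T(x) = 1
H = -5 (H = 1 + 6*(-1) = 1 - 6 = -5)
s = -1/13 ≈ -0.076923
E(R, F) = R - 5*F (E(R, F) = -5*F + R = R - 5*F)
120 - E(3, s) = 120 - (3 - 5*(-1/13)) = 120 - (3 + 5/13) = 120 - 1*44/13 = 120 - 44/13 = 1516/13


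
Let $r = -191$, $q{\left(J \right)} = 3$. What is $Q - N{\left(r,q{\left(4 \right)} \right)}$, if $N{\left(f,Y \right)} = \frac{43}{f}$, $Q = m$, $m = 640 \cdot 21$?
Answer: $\frac{2567083}{191} \approx 13440.0$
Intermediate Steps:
$m = 13440$
$Q = 13440$
$Q - N{\left(r,q{\left(4 \right)} \right)} = 13440 - \frac{43}{-191} = 13440 - 43 \left(- \frac{1}{191}\right) = 13440 - - \frac{43}{191} = 13440 + \frac{43}{191} = \frac{2567083}{191}$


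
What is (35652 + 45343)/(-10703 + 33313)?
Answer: 16199/4522 ≈ 3.5823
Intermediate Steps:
(35652 + 45343)/(-10703 + 33313) = 80995/22610 = 80995*(1/22610) = 16199/4522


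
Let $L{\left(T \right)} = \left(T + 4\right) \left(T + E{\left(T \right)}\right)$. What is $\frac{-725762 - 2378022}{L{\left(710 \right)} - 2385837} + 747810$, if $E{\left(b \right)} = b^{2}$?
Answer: $\frac{267752247924646}{358048503} \approx 7.4781 \cdot 10^{5}$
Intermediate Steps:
$L{\left(T \right)} = \left(4 + T\right) \left(T + T^{2}\right)$ ($L{\left(T \right)} = \left(T + 4\right) \left(T + T^{2}\right) = \left(4 + T\right) \left(T + T^{2}\right)$)
$\frac{-725762 - 2378022}{L{\left(710 \right)} - 2385837} + 747810 = \frac{-725762 - 2378022}{710 \left(4 + 710^{2} + 5 \cdot 710\right) - 2385837} + 747810 = - \frac{3103784}{710 \left(4 + 504100 + 3550\right) - 2385837} + 747810 = - \frac{3103784}{710 \cdot 507654 - 2385837} + 747810 = - \frac{3103784}{360434340 - 2385837} + 747810 = - \frac{3103784}{358048503} + 747810 = \frac{267752247924646}{358048503}$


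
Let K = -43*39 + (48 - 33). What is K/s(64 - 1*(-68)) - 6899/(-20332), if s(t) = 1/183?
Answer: -6183889573/20332 ≈ -3.0415e+5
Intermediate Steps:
K = -1662 (K = -1677 + 15 = -1662)
s(t) = 1/183
K/s(64 - 1*(-68)) - 6899/(-20332) = -1662/1/183 - 6899/(-20332) = -1662*183 - 6899*(-1/20332) = -304146 + 6899/20332 = -6183889573/20332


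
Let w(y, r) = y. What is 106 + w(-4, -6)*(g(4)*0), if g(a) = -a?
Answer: 106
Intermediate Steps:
106 + w(-4, -6)*(g(4)*0) = 106 - 4*(-1*4)*0 = 106 - (-16)*0 = 106 - 4*0 = 106 + 0 = 106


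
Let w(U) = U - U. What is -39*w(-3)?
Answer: 0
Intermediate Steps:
w(U) = 0
-39*w(-3) = -39*0 = 0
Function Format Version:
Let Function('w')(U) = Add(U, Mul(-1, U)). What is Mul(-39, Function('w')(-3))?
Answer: 0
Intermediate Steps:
Function('w')(U) = 0
Mul(-39, Function('w')(-3)) = Mul(-39, 0) = 0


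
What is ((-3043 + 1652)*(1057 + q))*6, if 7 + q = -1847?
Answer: 6651762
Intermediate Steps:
q = -1854 (q = -7 - 1847 = -1854)
((-3043 + 1652)*(1057 + q))*6 = ((-3043 + 1652)*(1057 - 1854))*6 = -1391*(-797)*6 = 1108627*6 = 6651762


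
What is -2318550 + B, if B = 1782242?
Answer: -536308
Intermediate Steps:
-2318550 + B = -2318550 + 1782242 = -536308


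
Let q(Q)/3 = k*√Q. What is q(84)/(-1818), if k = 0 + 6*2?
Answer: -4*√21/101 ≈ -0.18149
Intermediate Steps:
k = 12 (k = 0 + 12 = 12)
q(Q) = 36*√Q (q(Q) = 3*(12*√Q) = 36*√Q)
q(84)/(-1818) = (36*√84)/(-1818) = (36*(2*√21))*(-1/1818) = (72*√21)*(-1/1818) = -4*√21/101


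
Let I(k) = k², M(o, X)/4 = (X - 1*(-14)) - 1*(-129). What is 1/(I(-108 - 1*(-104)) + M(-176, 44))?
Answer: 1/764 ≈ 0.0013089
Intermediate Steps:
M(o, X) = 572 + 4*X (M(o, X) = 4*((X - 1*(-14)) - 1*(-129)) = 4*((X + 14) + 129) = 4*((14 + X) + 129) = 4*(143 + X) = 572 + 4*X)
1/(I(-108 - 1*(-104)) + M(-176, 44)) = 1/((-108 - 1*(-104))² + (572 + 4*44)) = 1/((-108 + 104)² + (572 + 176)) = 1/((-4)² + 748) = 1/(16 + 748) = 1/764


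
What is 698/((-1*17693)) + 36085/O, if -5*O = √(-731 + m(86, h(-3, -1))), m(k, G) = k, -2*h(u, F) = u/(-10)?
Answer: -698/17693 + 36085*I*√645/129 ≈ -0.039451 + 7104.2*I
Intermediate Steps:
h(u, F) = u/20 (h(u, F) = -u/(2*(-10)) = -u*(-1)/(2*10) = -(-1)*u/20 = u/20)
O = -I*√645/5 (O = -√(-731 + 86)/5 = -I*√645/5 ≈ -5.0794*I)
698/((-1*17693)) + 36085/O = 698/((-1*17693)) + 36085/((-I*√645/5)) = 698/(-17693) + 36085*(I*√645/129) = 698*(-1/17693) + 36085*I*√645/129 = -698/17693 + 36085*I*√645/129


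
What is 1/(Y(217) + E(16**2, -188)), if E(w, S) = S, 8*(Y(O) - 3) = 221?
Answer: -8/1259 ≈ -0.0063543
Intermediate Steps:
Y(O) = 245/8 (Y(O) = 3 + (1/8)*221 = 3 + 221/8 = 245/8)
1/(Y(217) + E(16**2, -188)) = 1/(245/8 - 188) = 1/(-1259/8) = -8/1259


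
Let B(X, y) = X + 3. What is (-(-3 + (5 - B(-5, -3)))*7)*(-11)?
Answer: 308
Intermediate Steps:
B(X, y) = 3 + X
(-(-3 + (5 - B(-5, -3)))*7)*(-11) = (-(-3 + (5 - (3 - 5)))*7)*(-11) = (-(-3 + (5 - 1*(-2)))*7)*(-11) = (-(-3 + (5 + 2))*7)*(-11) = (-(-3 + 7)*7)*(-11) = (-1*4*7)*(-11) = -4*7*(-11) = -28*(-11) = 308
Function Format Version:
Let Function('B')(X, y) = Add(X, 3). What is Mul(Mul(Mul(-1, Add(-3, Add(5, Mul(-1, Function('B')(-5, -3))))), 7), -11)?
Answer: 308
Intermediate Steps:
Function('B')(X, y) = Add(3, X)
Mul(Mul(Mul(-1, Add(-3, Add(5, Mul(-1, Function('B')(-5, -3))))), 7), -11) = Mul(Mul(Mul(-1, Add(-3, Add(5, Mul(-1, Add(3, -5))))), 7), -11) = Mul(Mul(Mul(-1, Add(-3, Add(5, Mul(-1, -2)))), 7), -11) = Mul(Mul(Mul(-1, Add(-3, Add(5, 2))), 7), -11) = Mul(Mul(Mul(-1, Add(-3, 7)), 7), -11) = Mul(Mul(Mul(-1, 4), 7), -11) = Mul(Mul(-4, 7), -11) = Mul(-28, -11) = 308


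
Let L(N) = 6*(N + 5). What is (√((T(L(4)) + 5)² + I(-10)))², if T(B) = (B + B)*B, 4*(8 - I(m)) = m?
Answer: 68141159/2 ≈ 3.4071e+7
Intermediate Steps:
L(N) = 30 + 6*N (L(N) = 6*(5 + N) = 30 + 6*N)
I(m) = 8 - m/4
T(B) = 2*B² (T(B) = (2*B)*B = 2*B²)
(√((T(L(4)) + 5)² + I(-10)))² = (√((2*(30 + 6*4)² + 5)² + (8 - ¼*(-10))))² = (√((2*(30 + 24)² + 5)² + (8 + 5/2)))² = (√((2*54² + 5)² + 21/2))² = (√((2*2916 + 5)² + 21/2))² = (√((5832 + 5)² + 21/2))² = (√(5837² + 21/2))² = (√(34070569 + 21/2))² = (√(68141159/2))² = (√136282318/2)² = 68141159/2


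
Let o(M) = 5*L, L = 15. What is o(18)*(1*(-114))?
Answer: -8550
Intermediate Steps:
o(M) = 75 (o(M) = 5*15 = 75)
o(18)*(1*(-114)) = 75*(1*(-114)) = 75*(-114) = -8550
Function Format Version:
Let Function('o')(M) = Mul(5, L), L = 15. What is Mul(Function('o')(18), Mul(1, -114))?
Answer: -8550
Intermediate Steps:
Function('o')(M) = 75 (Function('o')(M) = Mul(5, 15) = 75)
Mul(Function('o')(18), Mul(1, -114)) = Mul(75, Mul(1, -114)) = Mul(75, -114) = -8550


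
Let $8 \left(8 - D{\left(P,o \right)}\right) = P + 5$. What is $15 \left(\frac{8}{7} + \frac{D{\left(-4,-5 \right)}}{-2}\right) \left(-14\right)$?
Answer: $\frac{4695}{8} \approx 586.88$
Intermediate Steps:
$D{\left(P,o \right)} = \frac{59}{8} - \frac{P}{8}$ ($D{\left(P,o \right)} = 8 - \frac{P + 5}{8} = 8 - \frac{5 + P}{8} = 8 - \left(\frac{5}{8} + \frac{P}{8}\right) = \frac{59}{8} - \frac{P}{8}$)
$15 \left(\frac{8}{7} + \frac{D{\left(-4,-5 \right)}}{-2}\right) \left(-14\right) = 15 \left(\frac{8}{7} + \frac{\frac{59}{8} - - \frac{1}{2}}{-2}\right) \left(-14\right) = 15 \left(8 \cdot \frac{1}{7} + \left(\frac{59}{8} + \frac{1}{2}\right) \left(- \frac{1}{2}\right)\right) \left(-14\right) = 15 \left(\frac{8}{7} + \frac{63}{8} \left(- \frac{1}{2}\right)\right) \left(-14\right) = 15 \left(\frac{8}{7} - \frac{63}{16}\right) \left(-14\right) = 15 \left(- \frac{313}{112}\right) \left(-14\right) = \left(- \frac{4695}{112}\right) \left(-14\right) = \frac{4695}{8}$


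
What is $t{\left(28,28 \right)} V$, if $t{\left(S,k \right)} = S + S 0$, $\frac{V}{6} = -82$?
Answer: $-13776$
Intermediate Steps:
$V = -492$ ($V = 6 \left(-82\right) = -492$)
$t{\left(S,k \right)} = S$ ($t{\left(S,k \right)} = S + 0 = S$)
$t{\left(28,28 \right)} V = 28 \left(-492\right) = -13776$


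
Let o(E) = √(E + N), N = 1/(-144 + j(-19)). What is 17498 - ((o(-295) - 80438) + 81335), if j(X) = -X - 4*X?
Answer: 16601 - 2*I*√3614/7 ≈ 16601.0 - 17.176*I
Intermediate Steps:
j(X) = -5*X
N = -1/49 (N = 1/(-144 - 5*(-19)) = 1/(-144 + 95) = 1/(-49) = -1/49 ≈ -0.020408)
o(E) = √(-1/49 + E) (o(E) = √(E - 1/49) = √(-1/49 + E))
17498 - ((o(-295) - 80438) + 81335) = 17498 - ((√(-1 + 49*(-295))/7 - 80438) + 81335) = 17498 - ((√(-1 - 14455)/7 - 80438) + 81335) = 17498 - ((√(-14456)/7 - 80438) + 81335) = 17498 - (((2*I*√3614)/7 - 80438) + 81335) = 17498 - ((2*I*√3614/7 - 80438) + 81335) = 17498 - ((-80438 + 2*I*√3614/7) + 81335) = 17498 - (897 + 2*I*√3614/7) = 17498 + (-897 - 2*I*√3614/7) = 16601 - 2*I*√3614/7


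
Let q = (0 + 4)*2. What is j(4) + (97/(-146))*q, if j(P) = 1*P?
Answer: -96/73 ≈ -1.3151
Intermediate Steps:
j(P) = P
q = 8 (q = 4*2 = 8)
j(4) + (97/(-146))*q = 4 + (97/(-146))*8 = 4 + (97*(-1/146))*8 = 4 - 97/146*8 = 4 - 388/73 = -96/73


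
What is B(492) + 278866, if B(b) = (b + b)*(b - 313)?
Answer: 455002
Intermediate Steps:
B(b) = 2*b*(-313 + b) (B(b) = (2*b)*(-313 + b) = 2*b*(-313 + b))
B(492) + 278866 = 2*492*(-313 + 492) + 278866 = 2*492*179 + 278866 = 176136 + 278866 = 455002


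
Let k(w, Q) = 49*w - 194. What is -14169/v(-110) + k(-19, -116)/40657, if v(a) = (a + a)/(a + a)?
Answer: -576070158/40657 ≈ -14169.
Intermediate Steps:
v(a) = 1 (v(a) = (2*a)/((2*a)) = (2*a)*(1/(2*a)) = 1)
k(w, Q) = -194 + 49*w
-14169/v(-110) + k(-19, -116)/40657 = -14169/1 + (-194 + 49*(-19))/40657 = -14169*1 + (-194 - 931)*(1/40657) = -14169 - 1125*1/40657 = -14169 - 1125/40657 = -576070158/40657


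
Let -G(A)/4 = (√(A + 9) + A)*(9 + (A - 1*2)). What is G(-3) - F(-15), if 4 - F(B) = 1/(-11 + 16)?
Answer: 221/5 - 16*√6 ≈ 5.0082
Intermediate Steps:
F(B) = 19/5 (F(B) = 4 - 1/(-11 + 16) = 4 - 1/5 = 4 - 1*⅕ = 4 - ⅕ = 19/5)
G(A) = -4*(7 + A)*(A + √(9 + A)) (G(A) = -4*(√(A + 9) + A)*(9 + (A - 1*2)) = -4*(√(9 + A) + A)*(9 + (A - 2)) = -4*(A + √(9 + A))*(9 + (-2 + A)) = -4*(A + √(9 + A))*(7 + A) = -4*(7 + A)*(A + √(9 + A)))
G(-3) - F(-15) = (-28*(-3) - 28*√(9 - 3) - 4*(-3)² - 4*(-3)*√(9 - 3)) - 1*19/5 = (84 - 28*√6 - 4*9 - 4*(-3)*√6) - 19/5 = (84 - 28*√6 - 36 + 12*√6) - 19/5 = (48 - 16*√6) - 19/5 = 221/5 - 16*√6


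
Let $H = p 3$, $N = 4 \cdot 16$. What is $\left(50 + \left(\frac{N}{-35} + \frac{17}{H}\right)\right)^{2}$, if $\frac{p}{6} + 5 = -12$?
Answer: $\frac{918877969}{396900} \approx 2315.1$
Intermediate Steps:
$p = -102$ ($p = -30 + 6 \left(-12\right) = -30 - 72 = -102$)
$N = 64$
$H = -306$ ($H = \left(-102\right) 3 = -306$)
$\left(50 + \left(\frac{N}{-35} + \frac{17}{H}\right)\right)^{2} = \left(50 + \left(\frac{64}{-35} + \frac{17}{-306}\right)\right)^{2} = \left(50 + \left(64 \left(- \frac{1}{35}\right) + 17 \left(- \frac{1}{306}\right)\right)\right)^{2} = \left(50 - \frac{1187}{630}\right)^{2} = \left(\frac{30313}{630}\right)^{2} = \frac{918877969}{396900}$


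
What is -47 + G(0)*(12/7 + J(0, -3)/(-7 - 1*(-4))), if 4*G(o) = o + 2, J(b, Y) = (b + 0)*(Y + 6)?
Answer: -323/7 ≈ -46.143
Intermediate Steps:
J(b, Y) = b*(6 + Y)
G(o) = ½ + o/4 (G(o) = (o + 2)/4 = (2 + o)/4 = ½ + o/4)
-47 + G(0)*(12/7 + J(0, -3)/(-7 - 1*(-4))) = -47 + (½ + (¼)*0)*(12/7 + (0*(6 - 3))/(-7 - 1*(-4))) = -47 + (½ + 0)*(12*(⅐) + (0*3)/(-7 + 4)) = -47 + (12/7 + 0/(-3))/2 = -47 + (12/7 + 0*(-⅓))/2 = -47 + (12/7 + 0)/2 = -47 + (½)*(12/7) = -47 + 6/7 = -323/7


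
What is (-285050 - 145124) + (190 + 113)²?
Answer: -338365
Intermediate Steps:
(-285050 - 145124) + (190 + 113)² = -430174 + 303² = -430174 + 91809 = -338365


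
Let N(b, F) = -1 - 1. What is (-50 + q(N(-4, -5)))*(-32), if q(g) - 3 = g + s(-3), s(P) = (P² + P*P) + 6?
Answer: 800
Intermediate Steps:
N(b, F) = -2
s(P) = 6 + 2*P² (s(P) = (P² + P²) + 6 = 2*P² + 6 = 6 + 2*P²)
q(g) = 27 + g (q(g) = 3 + (g + (6 + 2*(-3)²)) = 3 + (g + (6 + 2*9)) = 3 + (g + (6 + 18)) = 3 + (g + 24) = 3 + (24 + g) = 27 + g)
(-50 + q(N(-4, -5)))*(-32) = (-50 + (27 - 2))*(-32) = (-50 + 25)*(-32) = -25*(-32) = 800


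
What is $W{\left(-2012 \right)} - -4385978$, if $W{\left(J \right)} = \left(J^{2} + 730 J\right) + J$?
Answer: $6963350$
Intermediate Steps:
$W{\left(J \right)} = J^{2} + 731 J$
$W{\left(-2012 \right)} - -4385978 = - 2012 \left(731 - 2012\right) - -4385978 = \left(-2012\right) \left(-1281\right) + 4385978 = 2577372 + 4385978 = 6963350$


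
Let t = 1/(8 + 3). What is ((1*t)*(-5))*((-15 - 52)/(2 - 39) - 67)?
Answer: 12060/407 ≈ 29.631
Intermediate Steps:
t = 1/11 ≈ 0.090909
((1*t)*(-5))*((-15 - 52)/(2 - 39) - 67) = ((1*(1/11))*(-5))*((-15 - 52)/(2 - 39) - 67) = ((1/11)*(-5))*(-67/(-37) - 67) = -5*(-67*(-1/37) - 67)/11 = -5*(67/37 - 67)/11 = -5/11*(-2412/37) = 12060/407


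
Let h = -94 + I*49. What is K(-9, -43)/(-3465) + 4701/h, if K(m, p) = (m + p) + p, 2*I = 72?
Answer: 3289523/1157310 ≈ 2.8424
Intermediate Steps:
I = 36 (I = (1/2)*72 = 36)
K(m, p) = m + 2*p
h = 1670 (h = -94 + 36*49 = -94 + 1764 = 1670)
K(-9, -43)/(-3465) + 4701/h = (-9 + 2*(-43))/(-3465) + 4701/1670 = (-9 - 86)*(-1/3465) + 4701*(1/1670) = -95*(-1/3465) + 4701/1670 = 19/693 + 4701/1670 = 3289523/1157310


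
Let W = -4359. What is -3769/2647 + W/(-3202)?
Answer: -530065/8475694 ≈ -0.062539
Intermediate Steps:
-3769/2647 + W/(-3202) = -3769/2647 - 4359/(-3202) = -3769*1/2647 - 4359*(-1/3202) = -3769/2647 + 4359/3202 = -530065/8475694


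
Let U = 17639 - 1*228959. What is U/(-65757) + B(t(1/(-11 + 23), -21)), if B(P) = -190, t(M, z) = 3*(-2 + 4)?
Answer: -4094170/21919 ≈ -186.79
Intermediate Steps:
U = -211320 (U = 17639 - 228959 = -211320)
t(M, z) = 6 (t(M, z) = 3*2 = 6)
U/(-65757) + B(t(1/(-11 + 23), -21)) = -211320/(-65757) - 190 = -211320*(-1/65757) - 190 = 70440/21919 - 190 = -4094170/21919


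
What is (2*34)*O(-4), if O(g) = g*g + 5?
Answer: 1428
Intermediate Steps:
O(g) = 5 + g² (O(g) = g² + 5 = 5 + g²)
(2*34)*O(-4) = (2*34)*(5 + (-4)²) = 68*(5 + 16) = 68*21 = 1428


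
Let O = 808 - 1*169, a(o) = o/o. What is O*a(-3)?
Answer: 639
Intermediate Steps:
a(o) = 1
O = 639 (O = 808 - 169 = 639)
O*a(-3) = 639*1 = 639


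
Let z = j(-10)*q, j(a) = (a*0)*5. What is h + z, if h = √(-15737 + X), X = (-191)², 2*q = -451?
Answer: 2*√5186 ≈ 144.03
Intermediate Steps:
q = -451/2 (q = (½)*(-451) = -451/2 ≈ -225.50)
X = 36481
j(a) = 0 (j(a) = 0*5 = 0)
h = 2*√5186 (h = √(-15737 + 36481) = √20744 = 2*√5186 ≈ 144.03)
z = 0 (z = 0*(-451/2) = 0)
h + z = 2*√5186 + 0 = 2*√5186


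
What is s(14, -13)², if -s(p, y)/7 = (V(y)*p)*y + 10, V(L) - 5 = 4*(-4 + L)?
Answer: 6453230224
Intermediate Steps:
V(L) = -11 + 4*L (V(L) = 5 + 4*(-4 + L) = 5 + (-16 + 4*L) = -11 + 4*L)
s(p, y) = -70 - 7*p*y*(-11 + 4*y) (s(p, y) = -7*(((-11 + 4*y)*p)*y + 10) = -7*((p*(-11 + 4*y))*y + 10) = -7*(p*y*(-11 + 4*y) + 10) = -7*(10 + p*y*(-11 + 4*y)) = -70 - 7*p*y*(-11 + 4*y))
s(14, -13)² = (-70 - 7*14*(-13)*(-11 + 4*(-13)))² = (-70 - 7*14*(-13)*(-11 - 52))² = (-70 - 7*14*(-13)*(-63))² = (-70 - 80262)² = (-80332)² = 6453230224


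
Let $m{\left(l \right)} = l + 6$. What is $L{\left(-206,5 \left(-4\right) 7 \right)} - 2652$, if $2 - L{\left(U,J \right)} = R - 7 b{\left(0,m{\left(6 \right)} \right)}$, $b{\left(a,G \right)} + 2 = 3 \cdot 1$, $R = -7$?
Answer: $-2636$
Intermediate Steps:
$m{\left(l \right)} = 6 + l$
$b{\left(a,G \right)} = 1$ ($b{\left(a,G \right)} = -2 + 3 \cdot 1 = -2 + 3 = 1$)
$L{\left(U,J \right)} = 16$ ($L{\left(U,J \right)} = 2 - \left(-7 - 7\right) = 2 - -14 = 2 + 14 = 16$)
$L{\left(-206,5 \left(-4\right) 7 \right)} - 2652 = 16 - 2652 = -2636$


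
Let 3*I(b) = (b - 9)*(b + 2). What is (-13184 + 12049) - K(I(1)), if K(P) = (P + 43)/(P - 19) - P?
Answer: -30826/27 ≈ -1141.7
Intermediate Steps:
I(b) = (-9 + b)*(2 + b)/3 (I(b) = ((b - 9)*(b + 2))/3 = ((-9 + b)*(2 + b))/3 = (-9 + b)*(2 + b)/3)
K(P) = -P + (43 + P)/(-19 + P) (K(P) = (43 + P)/(-19 + P) - P = -P + (43 + P)/(-19 + P))
(-13184 + 12049) - K(I(1)) = (-13184 + 12049) - (43 - (-6 - 7/3*1 + (⅓)*1²)² + 20*(-6 - 7/3*1 + (⅓)*1²))/(-19 + (-6 - 7/3*1 + (⅓)*1²)) = -1135 - (43 - (-6 - 7/3 + (⅓)*1)² + 20*(-6 - 7/3 + (⅓)*1))/(-19 + (-6 - 7/3 + (⅓)*1)) = -1135 - (43 - (-6 - 7/3 + ⅓)² + 20*(-6 - 7/3 + ⅓))/(-19 + (-6 - 7/3 + ⅓)) = -1135 - (43 - 1*(-8)² + 20*(-8))/(-19 - 8) = -1135 - (43 - 1*64 - 160)/(-27) = -1135 - (-1)*(43 - 64 - 160)/27 = -1135 - (-1)*(-181)/27 = -1135 - 1*181/27 = -1135 - 181/27 = -30826/27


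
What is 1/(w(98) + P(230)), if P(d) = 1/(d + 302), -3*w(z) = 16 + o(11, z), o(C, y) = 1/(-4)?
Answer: -133/698 ≈ -0.19054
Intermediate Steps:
o(C, y) = -¼
w(z) = -21/4 (w(z) = -(16 - ¼)/3 = -⅓*63/4 = -21/4)
P(d) = 1/(302 + d)
1/(w(98) + P(230)) = 1/(-21/4 + 1/(302 + 230)) = 1/(-21/4 + 1/532) = 1/(-698/133) = -133/698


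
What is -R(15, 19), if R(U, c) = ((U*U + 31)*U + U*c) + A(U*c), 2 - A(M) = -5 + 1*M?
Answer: -3847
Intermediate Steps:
A(M) = 7 - M (A(M) = 2 - (-5 + 1*M) = 2 - (-5 + M) = 2 + (5 - M) = 7 - M)
R(U, c) = 7 + U*(31 + U²) (R(U, c) = ((U*U + 31)*U + U*c) + (7 - U*c) = ((U² + 31)*U + U*c) + (7 - U*c) = ((31 + U²)*U + U*c) + (7 - U*c) = (U*(31 + U²) + U*c) + (7 - U*c) = (U*c + U*(31 + U²)) + (7 - U*c) = 7 + U*(31 + U²))
-R(15, 19) = -(7 + 15³ + 31*15) = -(7 + 3375 + 465) = -1*3847 = -3847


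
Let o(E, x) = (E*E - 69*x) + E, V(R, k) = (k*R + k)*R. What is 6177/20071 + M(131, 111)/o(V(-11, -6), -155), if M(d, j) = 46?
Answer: 2753610661/8944340085 ≈ 0.30786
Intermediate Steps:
V(R, k) = R*(k + R*k) (V(R, k) = (R*k + k)*R = (k + R*k)*R = R*(k + R*k))
o(E, x) = E + E² - 69*x (o(E, x) = (E² - 69*x) + E = E + E² - 69*x)
6177/20071 + M(131, 111)/o(V(-11, -6), -155) = 6177/20071 + 46/(-11*(-6)*(1 - 11) + (-11*(-6)*(1 - 11))² - 69*(-155)) = 6177*(1/20071) + 46/(-11*(-6)*(-10) + (-11*(-6)*(-10))² + 10695) = 6177/20071 + 46/(-660 + (-660)² + 10695) = 6177/20071 + 46/(-660 + 435600 + 10695) = 6177/20071 + 46/445635 = 2753610661/8944340085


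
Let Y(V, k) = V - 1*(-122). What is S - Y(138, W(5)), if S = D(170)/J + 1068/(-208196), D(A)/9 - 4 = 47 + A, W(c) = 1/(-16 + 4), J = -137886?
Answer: -622038576221/2392276138 ≈ -260.02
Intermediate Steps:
W(c) = -1/12 (W(c) = 1/(-12) = -1/12)
D(A) = 459 + 9*A (D(A) = 36 + 9*(47 + A) = 36 + (423 + 9*A) = 459 + 9*A)
Y(V, k) = 122 + V (Y(V, k) = V + 122 = 122 + V)
S = -46780341/2392276138 (S = (459 + 9*170)/(-137886) + 1068/(-208196) = (459 + 1530)*(-1/137886) + 1068*(-1/208196) = 1989*(-1/137886) - 267/52049 = -663/45962 - 267/52049 = -46780341/2392276138 ≈ -0.019555)
S - Y(138, W(5)) = -46780341/2392276138 - (122 + 138) = -46780341/2392276138 - 1*260 = -46780341/2392276138 - 260 = -622038576221/2392276138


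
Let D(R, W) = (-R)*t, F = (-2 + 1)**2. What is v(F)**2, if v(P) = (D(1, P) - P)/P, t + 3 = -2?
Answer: 16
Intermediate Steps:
t = -5 (t = -3 - 2 = -5)
F = 1 (F = (-1)**2 = 1)
D(R, W) = 5*R (D(R, W) = -R*(-5) = 5*R)
v(P) = (5 - P)/P (v(P) = (5*1 - P)/P = (5 - P)/P)
v(F)**2 = ((5 - 1*1)/1)**2 = (1*(5 - 1))**2 = (1*4)**2 = 4**2 = 16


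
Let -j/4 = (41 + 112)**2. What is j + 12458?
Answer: -81178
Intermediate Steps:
j = -93636 (j = -4*(41 + 112)**2 = -4*153**2 = -4*23409 = -93636)
j + 12458 = -93636 + 12458 = -81178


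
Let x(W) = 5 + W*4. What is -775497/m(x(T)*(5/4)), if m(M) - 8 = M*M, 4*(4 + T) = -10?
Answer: -12407952/11153 ≈ -1112.5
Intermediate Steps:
T = -13/2 (T = -4 + (1/4)*(-10) = -4 - 5/2 = -13/2 ≈ -6.5000)
x(W) = 5 + 4*W
m(M) = 8 + M**2 (m(M) = 8 + M*M = 8 + M**2)
-775497/m(x(T)*(5/4)) = -775497/(8 + ((5 + 4*(-13/2))*(5/4))**2) = -775497/(8 + ((5 - 26)*(5*(1/4)))**2) = -775497/(8 + (-21*5/4)**2) = -775497/(8 + (-105/4)**2) = -775497/(8 + 11025/16) = -775497/11153/16 = -775497*16/11153 = -12407952/11153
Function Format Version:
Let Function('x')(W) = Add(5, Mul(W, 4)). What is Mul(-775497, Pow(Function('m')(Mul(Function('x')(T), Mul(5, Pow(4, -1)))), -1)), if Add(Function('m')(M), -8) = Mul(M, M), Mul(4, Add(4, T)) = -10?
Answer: Rational(-12407952, 11153) ≈ -1112.5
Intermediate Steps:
T = Rational(-13, 2) (T = Add(-4, Mul(Rational(1, 4), -10)) = Add(-4, Rational(-5, 2)) = Rational(-13, 2) ≈ -6.5000)
Function('x')(W) = Add(5, Mul(4, W))
Function('m')(M) = Add(8, Pow(M, 2)) (Function('m')(M) = Add(8, Mul(M, M)) = Add(8, Pow(M, 2)))
Mul(-775497, Pow(Function('m')(Mul(Function('x')(T), Mul(5, Pow(4, -1)))), -1)) = Mul(-775497, Pow(Add(8, Pow(Mul(Add(5, Mul(4, Rational(-13, 2))), Mul(5, Pow(4, -1))), 2)), -1)) = Mul(-775497, Pow(Add(8, Pow(Mul(Add(5, -26), Mul(5, Rational(1, 4))), 2)), -1)) = Mul(-775497, Pow(Add(8, Pow(Mul(-21, Rational(5, 4)), 2)), -1)) = Mul(-775497, Pow(Add(8, Pow(Rational(-105, 4), 2)), -1)) = Mul(-775497, Pow(Add(8, Rational(11025, 16)), -1)) = Mul(-775497, Pow(Rational(11153, 16), -1)) = Mul(-775497, Rational(16, 11153)) = Rational(-12407952, 11153)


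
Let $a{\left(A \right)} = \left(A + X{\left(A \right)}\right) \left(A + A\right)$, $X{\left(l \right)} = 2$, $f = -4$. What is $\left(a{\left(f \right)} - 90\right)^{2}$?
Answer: $5476$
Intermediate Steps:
$a{\left(A \right)} = 2 A \left(2 + A\right)$ ($a{\left(A \right)} = \left(A + 2\right) \left(A + A\right) = \left(2 + A\right) 2 A = 2 A \left(2 + A\right)$)
$\left(a{\left(f \right)} - 90\right)^{2} = \left(2 \left(-4\right) \left(2 - 4\right) - 90\right)^{2} = \left(2 \left(-4\right) \left(-2\right) - 90\right)^{2} = \left(16 - 90\right)^{2} = \left(-74\right)^{2} = 5476$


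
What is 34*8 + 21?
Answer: 293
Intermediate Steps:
34*8 + 21 = 272 + 21 = 293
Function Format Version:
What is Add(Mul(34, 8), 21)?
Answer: 293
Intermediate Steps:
Add(Mul(34, 8), 21) = Add(272, 21) = 293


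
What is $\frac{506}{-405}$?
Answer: $- \frac{506}{405} \approx -1.2494$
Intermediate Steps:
$\frac{506}{-405} = 506 \left(- \frac{1}{405}\right) = - \frac{506}{405}$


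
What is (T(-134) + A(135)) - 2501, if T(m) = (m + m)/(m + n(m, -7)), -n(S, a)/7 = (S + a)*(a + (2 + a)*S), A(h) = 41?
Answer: -1609447888/654247 ≈ -2460.0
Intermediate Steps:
n(S, a) = -7*(S + a)*(a + S*(2 + a)) (n(S, a) = -7*(S + a)*(a + (2 + a)*S) = -7*(S + a)*(a + S*(2 + a)))
T(m) = 2*m/(-343 - 195*m + 35*m²) (T(m) = (m + m)/(m + (-14*m² - 7*(-7)² - 21*m*(-7) - 7*m*(-7)² - 7*(-7)*m²)) = (2*m)/(m + (-14*m² - 7*49 + 147*m - 7*m*49 + 49*m²)) = (2*m)/(m + (-14*m² - 343 + 147*m - 343*m + 49*m²)) = (2*m)/(m + (-343 - 196*m + 35*m²)) = (2*m)/(-343 - 195*m + 35*m²) = 2*m/(-343 - 195*m + 35*m²))
(T(-134) + A(135)) - 2501 = (2*(-134)/(-343 - 195*(-134) + 35*(-134)²) + 41) - 2501 = (2*(-134)/(-343 + 26130 + 35*17956) + 41) - 2501 = (2*(-134)/(-343 + 26130 + 628460) + 41) - 2501 = (2*(-134)/654247 + 41) - 2501 = (2*(-134)*(1/654247) + 41) - 2501 = (-268/654247 + 41) - 2501 = 26823859/654247 - 2501 = -1609447888/654247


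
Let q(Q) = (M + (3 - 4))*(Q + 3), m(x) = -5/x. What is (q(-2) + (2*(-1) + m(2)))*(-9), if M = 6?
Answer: -9/2 ≈ -4.5000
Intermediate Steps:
q(Q) = 15 + 5*Q (q(Q) = (6 + (3 - 4))*(Q + 3) = (6 - 1)*(3 + Q) = 5*(3 + Q) = 15 + 5*Q)
(q(-2) + (2*(-1) + m(2)))*(-9) = ((15 + 5*(-2)) + (2*(-1) - 5/2))*(-9) = ((15 - 10) + (-2 - 5*1/2))*(-9) = (5 + (-2 - 5/2))*(-9) = (5 - 9/2)*(-9) = (1/2)*(-9) = -9/2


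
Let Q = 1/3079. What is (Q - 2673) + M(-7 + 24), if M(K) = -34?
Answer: -8334852/3079 ≈ -2707.0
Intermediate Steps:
Q = 1/3079 ≈ 0.00032478
(Q - 2673) + M(-7 + 24) = (1/3079 - 2673) - 34 = -8230166/3079 - 34 = -8334852/3079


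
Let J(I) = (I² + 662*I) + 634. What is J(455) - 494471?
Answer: 14398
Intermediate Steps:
J(I) = 634 + I² + 662*I
J(455) - 494471 = (634 + 455² + 662*455) - 494471 = (634 + 207025 + 301210) - 494471 = 508869 - 494471 = 14398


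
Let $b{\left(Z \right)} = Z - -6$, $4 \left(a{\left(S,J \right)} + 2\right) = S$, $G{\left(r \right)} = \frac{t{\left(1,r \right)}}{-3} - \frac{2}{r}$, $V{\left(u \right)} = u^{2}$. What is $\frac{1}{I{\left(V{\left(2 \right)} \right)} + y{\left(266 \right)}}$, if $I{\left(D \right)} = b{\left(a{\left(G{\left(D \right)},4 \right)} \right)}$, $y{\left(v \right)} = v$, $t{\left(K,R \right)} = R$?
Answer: $\frac{24}{6469} \approx 0.00371$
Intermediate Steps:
$G{\left(r \right)} = - \frac{2}{r} - \frac{r}{3}$ ($G{\left(r \right)} = \frac{r}{-3} - \frac{2}{r} = r \left(- \frac{1}{3}\right) - \frac{2}{r} = - \frac{r}{3} - \frac{2}{r} = - \frac{2}{r} - \frac{r}{3}$)
$a{\left(S,J \right)} = -2 + \frac{S}{4}$
$b{\left(Z \right)} = 6 + Z$ ($b{\left(Z \right)} = Z + 6 = 6 + Z$)
$I{\left(D \right)} = 4 - \frac{1}{2 D} - \frac{D}{12}$ ($I{\left(D \right)} = 6 + \left(-2 + \frac{- \frac{2}{D} - \frac{D}{3}}{4}\right) = 6 - \left(2 + \frac{1}{2 D} + \frac{D}{12}\right) = 4 - \frac{1}{2 D} - \frac{D}{12}$)
$\frac{1}{I{\left(V{\left(2 \right)} \right)} + y{\left(266 \right)}} = \frac{1}{\left(4 - \frac{1}{2 \cdot 2^{2}} - \frac{2^{2}}{12}\right) + 266} = \frac{1}{\left(4 - \frac{1}{2 \cdot 4} - \frac{1}{3}\right) + 266} = \frac{1}{\left(4 - \frac{1}{8} - \frac{1}{3}\right) + 266} = \frac{1}{\frac{85}{24} + 266} = \frac{1}{\frac{6469}{24}} = \frac{24}{6469}$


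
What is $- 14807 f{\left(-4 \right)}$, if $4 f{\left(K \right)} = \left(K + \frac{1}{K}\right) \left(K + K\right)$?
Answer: $- \frac{251719}{2} \approx -1.2586 \cdot 10^{5}$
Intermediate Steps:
$f{\left(K \right)} = \frac{K \left(K + \frac{1}{K}\right)}{2}$ ($f{\left(K \right)} = \frac{\left(K + \frac{1}{K}\right) \left(K + K\right)}{4} = \frac{\left(K + \frac{1}{K}\right) 2 K}{4} = \frac{2 K \left(K + \frac{1}{K}\right)}{4} = \frac{K \left(K + \frac{1}{K}\right)}{2}$)
$- 14807 f{\left(-4 \right)} = - 14807 \left(\frac{1}{2} + \frac{\left(-4\right)^{2}}{2}\right) = - 14807 \left(\frac{1}{2} + \frac{1}{2} \cdot 16\right) = - 14807 \left(\frac{1}{2} + 8\right) = \left(-14807\right) \frac{17}{2} = - \frac{251719}{2}$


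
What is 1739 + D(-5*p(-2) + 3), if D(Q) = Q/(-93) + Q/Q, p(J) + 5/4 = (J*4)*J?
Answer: 647563/372 ≈ 1740.8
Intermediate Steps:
p(J) = -5/4 + 4*J² (p(J) = -5/4 + (J*4)*J = -5/4 + (4*J)*J = -5/4 + 4*J²)
D(Q) = 1 - Q/93 (D(Q) = Q*(-1/93) + 1 = -Q/93 + 1 = 1 - Q/93)
1739 + D(-5*p(-2) + 3) = 1739 + (1 - (-5*(-5/4 + 4*(-2)²) + 3)/93) = 1739 + (1 - (-5*(-5/4 + 4*4) + 3)/93) = 1739 + (1 - (-5*(-5/4 + 16) + 3)/93) = 1739 + (1 - (-5*59/4 + 3)/93) = 1739 + (1 - (-295/4 + 3)/93) = 1739 + (1 - 1/93*(-283/4)) = 1739 + (1 + 283/372) = 1739 + 655/372 = 647563/372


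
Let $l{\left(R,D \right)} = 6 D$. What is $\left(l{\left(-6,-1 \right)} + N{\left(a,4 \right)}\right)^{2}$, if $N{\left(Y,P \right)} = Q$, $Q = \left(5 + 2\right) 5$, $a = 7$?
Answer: $841$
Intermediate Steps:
$Q = 35$ ($Q = 7 \cdot 5 = 35$)
$N{\left(Y,P \right)} = 35$
$\left(l{\left(-6,-1 \right)} + N{\left(a,4 \right)}\right)^{2} = \left(6 \left(-1\right) + 35\right)^{2} = \left(-6 + 35\right)^{2} = 29^{2} = 841$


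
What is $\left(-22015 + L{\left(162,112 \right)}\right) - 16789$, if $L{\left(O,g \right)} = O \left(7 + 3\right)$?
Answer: $-37184$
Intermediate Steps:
$L{\left(O,g \right)} = 10 O$ ($L{\left(O,g \right)} = O 10 = 10 O$)
$\left(-22015 + L{\left(162,112 \right)}\right) - 16789 = \left(-22015 + 10 \cdot 162\right) - 16789 = \left(-22015 + 1620\right) - 16789 = -20395 - 16789 = -37184$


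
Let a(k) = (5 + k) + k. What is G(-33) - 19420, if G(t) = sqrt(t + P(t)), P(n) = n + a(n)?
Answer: -19420 + I*sqrt(127) ≈ -19420.0 + 11.269*I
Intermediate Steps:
a(k) = 5 + 2*k
P(n) = 5 + 3*n (P(n) = n + (5 + 2*n) = 5 + 3*n)
G(t) = sqrt(5 + 4*t) (G(t) = sqrt(t + (5 + 3*t)) = sqrt(5 + 4*t))
G(-33) - 19420 = sqrt(5 + 4*(-33)) - 19420 = sqrt(5 - 132) - 19420 = sqrt(-127) - 19420 = I*sqrt(127) - 19420 = -19420 + I*sqrt(127)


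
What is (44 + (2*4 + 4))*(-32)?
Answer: -1792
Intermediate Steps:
(44 + (2*4 + 4))*(-32) = (44 + (8 + 4))*(-32) = (44 + 12)*(-32) = 56*(-32) = -1792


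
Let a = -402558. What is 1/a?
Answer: -1/402558 ≈ -2.4841e-6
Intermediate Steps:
1/a = 1/(-402558) = -1/402558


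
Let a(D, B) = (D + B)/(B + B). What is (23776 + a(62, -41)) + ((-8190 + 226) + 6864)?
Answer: 1859411/82 ≈ 22676.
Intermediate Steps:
a(D, B) = (B + D)/(2*B) (a(D, B) = (B + D)/((2*B)) = (B + D)*(1/(2*B)) = (B + D)/(2*B))
(23776 + a(62, -41)) + ((-8190 + 226) + 6864) = (23776 + (½)*(-41 + 62)/(-41)) + ((-8190 + 226) + 6864) = (23776 + (½)*(-1/41)*21) + (-7964 + 6864) = (23776 - 21/82) - 1100 = 1949611/82 - 1100 = 1859411/82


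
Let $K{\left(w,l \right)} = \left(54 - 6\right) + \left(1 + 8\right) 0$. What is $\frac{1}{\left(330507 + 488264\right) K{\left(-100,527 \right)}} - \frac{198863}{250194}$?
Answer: $- \frac{62027905585}{78038701552} \approx -0.79484$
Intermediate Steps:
$K{\left(w,l \right)} = 48$ ($K{\left(w,l \right)} = 48 + 9 \cdot 0 = 48 + 0 = 48$)
$\frac{1}{\left(330507 + 488264\right) K{\left(-100,527 \right)}} - \frac{198863}{250194} = \frac{1}{\left(330507 + 488264\right) 48} - \frac{198863}{250194} = \frac{1}{818771} \cdot \frac{1}{48} - \frac{28409}{35742} = \frac{1}{39301008} - \frac{28409}{35742} = - \frac{62027905585}{78038701552}$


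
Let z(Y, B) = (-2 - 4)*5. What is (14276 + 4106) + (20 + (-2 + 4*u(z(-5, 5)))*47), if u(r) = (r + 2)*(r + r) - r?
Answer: 339788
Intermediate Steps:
z(Y, B) = -30 (z(Y, B) = -6*5 = -30)
u(r) = -r + 2*r*(2 + r) (u(r) = (2 + r)*(2*r) - r = 2*r*(2 + r) - r = -r + 2*r*(2 + r))
(14276 + 4106) + (20 + (-2 + 4*u(z(-5, 5)))*47) = (14276 + 4106) + (20 + (-2 + 4*(-30*(3 + 2*(-30))))*47) = 18382 + (20 + (-2 + 4*(-30*(3 - 60)))*47) = 18382 + (20 + (-2 + 4*(-30*(-57)))*47) = 18382 + (20 + (-2 + 4*1710)*47) = 18382 + (20 + (-2 + 6840)*47) = 18382 + (20 + 6838*47) = 18382 + (20 + 321386) = 18382 + 321406 = 339788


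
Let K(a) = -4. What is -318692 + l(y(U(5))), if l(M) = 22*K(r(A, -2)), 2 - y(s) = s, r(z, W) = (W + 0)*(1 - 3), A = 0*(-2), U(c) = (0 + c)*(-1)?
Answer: -318780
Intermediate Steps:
U(c) = -c (U(c) = c*(-1) = -c)
A = 0
r(z, W) = -2*W (r(z, W) = W*(-2) = -2*W)
y(s) = 2 - s
l(M) = -88 (l(M) = 22*(-4) = -88)
-318692 + l(y(U(5))) = -318692 - 88 = -318780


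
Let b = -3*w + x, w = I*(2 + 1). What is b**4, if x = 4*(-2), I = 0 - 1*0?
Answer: 4096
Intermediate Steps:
I = 0 (I = 0 + 0 = 0)
w = 0 (w = 0*(2 + 1) = 0*3 = 0)
x = -8
b = -8 (b = -3*0 - 8 = 0 - 8 = -8)
b**4 = (-8)**4 = 4096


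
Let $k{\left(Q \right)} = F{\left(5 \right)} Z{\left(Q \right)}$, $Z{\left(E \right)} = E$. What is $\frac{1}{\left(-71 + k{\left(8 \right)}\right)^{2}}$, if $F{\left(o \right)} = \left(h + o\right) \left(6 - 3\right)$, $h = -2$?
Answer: $1$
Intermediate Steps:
$F{\left(o \right)} = -6 + 3 o$ ($F{\left(o \right)} = \left(-2 + o\right) \left(6 - 3\right) = \left(-2 + o\right) 3 = -6 + 3 o$)
$k{\left(Q \right)} = 9 Q$ ($k{\left(Q \right)} = \left(-6 + 3 \cdot 5\right) Q = \left(-6 + 15\right) Q = 9 Q$)
$\frac{1}{\left(-71 + k{\left(8 \right)}\right)^{2}} = \frac{1}{\left(-71 + 9 \cdot 8\right)^{2}} = \frac{1}{\left(-71 + 72\right)^{2}} = \frac{1}{1^{2}} = 1^{-1} = 1$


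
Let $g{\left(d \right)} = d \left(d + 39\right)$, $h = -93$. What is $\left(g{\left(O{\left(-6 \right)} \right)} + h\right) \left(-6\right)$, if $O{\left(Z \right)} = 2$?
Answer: $66$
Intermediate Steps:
$g{\left(d \right)} = d \left(39 + d\right)$
$\left(g{\left(O{\left(-6 \right)} \right)} + h\right) \left(-6\right) = \left(2 \left(39 + 2\right) - 93\right) \left(-6\right) = \left(2 \cdot 41 - 93\right) \left(-6\right) = \left(82 - 93\right) \left(-6\right) = \left(-11\right) \left(-6\right) = 66$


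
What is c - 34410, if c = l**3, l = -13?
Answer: -36607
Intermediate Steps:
c = -2197 (c = (-13)**3 = -2197)
c - 34410 = -2197 - 34410 = -36607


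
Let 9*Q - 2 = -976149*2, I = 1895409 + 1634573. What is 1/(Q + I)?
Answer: 9/29817542 ≈ 3.0184e-7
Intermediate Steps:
I = 3529982
Q = -1952296/9 (Q = 2/9 + (-976149*2)/9 = 2/9 + (⅑)*(-1952298) = 2/9 - 216922 = -1952296/9 ≈ -2.1692e+5)
1/(Q + I) = 1/(-1952296/9 + 3529982) = 1/(29817542/9) = 9/29817542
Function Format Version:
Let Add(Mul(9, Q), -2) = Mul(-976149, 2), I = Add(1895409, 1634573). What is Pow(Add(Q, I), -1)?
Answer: Rational(9, 29817542) ≈ 3.0184e-7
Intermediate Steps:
I = 3529982
Q = Rational(-1952296, 9) (Q = Add(Rational(2, 9), Mul(Rational(1, 9), Mul(-976149, 2))) = Add(Rational(2, 9), Mul(Rational(1, 9), -1952298)) = Add(Rational(2, 9), -216922) = Rational(-1952296, 9) ≈ -2.1692e+5)
Pow(Add(Q, I), -1) = Pow(Add(Rational(-1952296, 9), 3529982), -1) = Pow(Rational(29817542, 9), -1) = Rational(9, 29817542)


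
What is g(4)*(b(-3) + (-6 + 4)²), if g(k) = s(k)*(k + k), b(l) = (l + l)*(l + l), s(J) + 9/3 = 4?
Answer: 320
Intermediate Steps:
s(J) = 1 (s(J) = -3 + 4 = 1)
b(l) = 4*l² (b(l) = (2*l)*(2*l) = 4*l²)
g(k) = 2*k (g(k) = 1*(k + k) = 1*(2*k) = 2*k)
g(4)*(b(-3) + (-6 + 4)²) = (2*4)*(4*(-3)² + (-6 + 4)²) = 8*(4*9 + (-2)²) = 8*(36 + 4) = 8*40 = 320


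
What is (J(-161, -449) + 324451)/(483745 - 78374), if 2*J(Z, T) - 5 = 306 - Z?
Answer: 324687/405371 ≈ 0.80096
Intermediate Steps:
J(Z, T) = 311/2 - Z/2 (J(Z, T) = 5/2 + (306 - Z)/2 = 5/2 + (153 - Z/2) = 311/2 - Z/2)
(J(-161, -449) + 324451)/(483745 - 78374) = ((311/2 - 1/2*(-161)) + 324451)/(483745 - 78374) = ((311/2 + 161/2) + 324451)/405371 = (236 + 324451)*(1/405371) = 324687*(1/405371) = 324687/405371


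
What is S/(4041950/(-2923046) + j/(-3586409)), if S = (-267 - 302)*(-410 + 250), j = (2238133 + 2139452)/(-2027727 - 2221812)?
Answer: -9656511089845249276752/146670641436011537 ≈ -65838.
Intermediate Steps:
j = -1459195/1416513 (j = 4377585/(-4249539) = 4377585*(-1/4249539) = -1459195/1416513 ≈ -1.0301)
S = 91040 (S = -569*(-160) = 91040)
S/(4041950/(-2923046) + j/(-3586409)) = 91040/(4041950/(-2923046) - 1459195/1416513/(-3586409)) = 91040/(4041950*(-1/2923046) - 1459195/1416513*(-1/3586409)) = 91040/(-2020975/1461523 + 1459195/5080194971817) = 91040/(-1466706414360115370/1060688827970699613) = 91040*(-1060688827970699613/1466706414360115370) = -9656511089845249276752/146670641436011537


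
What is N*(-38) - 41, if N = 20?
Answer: -801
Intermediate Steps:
N*(-38) - 41 = 20*(-38) - 41 = -760 - 41 = -801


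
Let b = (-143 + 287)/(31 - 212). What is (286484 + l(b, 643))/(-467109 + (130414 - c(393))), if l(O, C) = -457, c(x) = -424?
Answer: -286027/336271 ≈ -0.85058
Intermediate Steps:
b = -144/181 (b = 144/(-181) = 144*(-1/181) = -144/181 ≈ -0.79558)
(286484 + l(b, 643))/(-467109 + (130414 - c(393))) = (286484 - 457)/(-467109 + (130414 - 1*(-424))) = 286027/(-467109 + (130414 + 424)) = 286027/(-467109 + 130838) = 286027/(-336271) = 286027*(-1/336271) = -286027/336271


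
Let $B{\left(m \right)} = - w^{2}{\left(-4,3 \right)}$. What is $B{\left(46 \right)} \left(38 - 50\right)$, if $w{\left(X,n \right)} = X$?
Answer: $192$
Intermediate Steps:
$B{\left(m \right)} = -16$ ($B{\left(m \right)} = - \left(-4\right)^{2} = \left(-1\right) 16 = -16$)
$B{\left(46 \right)} \left(38 - 50\right) = - 16 \left(38 - 50\right) = \left(-16\right) \left(-12\right) = 192$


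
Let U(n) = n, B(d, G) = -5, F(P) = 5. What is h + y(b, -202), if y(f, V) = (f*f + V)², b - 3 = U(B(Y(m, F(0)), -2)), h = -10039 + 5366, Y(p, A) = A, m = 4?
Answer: 34531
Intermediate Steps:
h = -4673
b = -2 (b = 3 - 5 = -2)
y(f, V) = (V + f²)² (y(f, V) = (f² + V)² = (V + f²)²)
h + y(b, -202) = -4673 + (-202 + (-2)²)² = -4673 + (-202 + 4)² = -4673 + (-198)² = -4673 + 39204 = 34531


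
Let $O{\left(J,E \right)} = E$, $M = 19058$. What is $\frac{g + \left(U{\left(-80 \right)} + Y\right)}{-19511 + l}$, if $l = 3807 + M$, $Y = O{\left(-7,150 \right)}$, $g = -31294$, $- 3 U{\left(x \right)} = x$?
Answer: $- \frac{46676}{5031} \approx -9.2777$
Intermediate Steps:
$U{\left(x \right)} = - \frac{x}{3}$
$Y = 150$
$l = 22865$ ($l = 3807 + 19058 = 22865$)
$\frac{g + \left(U{\left(-80 \right)} + Y\right)}{-19511 + l} = \frac{-31294 + \left(\left(- \frac{1}{3}\right) \left(-80\right) + 150\right)}{-19511 + 22865} = \frac{-31294 + \left(\frac{80}{3} + 150\right)}{3354} = \left(-31294 + \frac{530}{3}\right) \frac{1}{3354} = \left(- \frac{93352}{3}\right) \frac{1}{3354} = - \frac{46676}{5031}$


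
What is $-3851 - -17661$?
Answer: $13810$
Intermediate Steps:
$-3851 - -17661 = -3851 + 17661 = 13810$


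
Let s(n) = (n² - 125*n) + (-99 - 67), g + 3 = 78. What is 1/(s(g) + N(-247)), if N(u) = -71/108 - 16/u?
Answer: -26676/104479025 ≈ -0.00025532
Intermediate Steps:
g = 75 (g = -3 + 78 = 75)
N(u) = -71/108 - 16/u (N(u) = -71*1/108 - 16/u = -71/108 - 16/u)
s(n) = -166 + n² - 125*n (s(n) = (n² - 125*n) - 166 = -166 + n² - 125*n)
1/(s(g) + N(-247)) = 1/((-166 + 75² - 125*75) + (-71/108 - 16/(-247))) = 1/((-166 + 5625 - 9375) + (-71/108 - 16*(-1/247))) = 1/(-3916 + (-71/108 + 16/247)) = 1/(-3916 - 15809/26676) = 1/(-104479025/26676) = -26676/104479025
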